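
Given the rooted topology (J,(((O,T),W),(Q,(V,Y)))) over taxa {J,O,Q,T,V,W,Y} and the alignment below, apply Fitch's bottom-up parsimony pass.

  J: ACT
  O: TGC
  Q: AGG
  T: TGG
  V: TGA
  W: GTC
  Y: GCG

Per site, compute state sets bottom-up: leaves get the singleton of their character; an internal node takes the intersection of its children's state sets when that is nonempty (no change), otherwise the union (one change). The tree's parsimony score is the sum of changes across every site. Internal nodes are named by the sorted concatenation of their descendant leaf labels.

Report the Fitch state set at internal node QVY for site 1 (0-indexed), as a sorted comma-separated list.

G

site 0, node OT: O={T} ∩ T={T} → {T} (+0)
site 0, node OTW: OT={T} ∪ W={G} → {G,T} (+1)
site 0, node VY: V={T} ∪ Y={G} → {G,T} (+1)
site 0, node QVY: Q={A} ∪ VY={G,T} → {A,G,T} (+1)
site 0, node OQTVWY: OTW={G,T} ∩ QVY={A,G,T} → {G,T} (+0)
site 0, node JOQTVWY: J={A} ∪ OQTVWY={G,T} → {A,G,T} (+1)
site 1, node OT: O={G} ∩ T={G} → {G} (+0)
site 1, node OTW: OT={G} ∪ W={T} → {G,T} (+1)
site 1, node VY: V={G} ∪ Y={C} → {C,G} (+1)
site 1, node QVY: Q={G} ∩ VY={C,G} → {G} (+0)
site 1, node OQTVWY: OTW={G,T} ∩ QVY={G} → {G} (+0)
site 1, node JOQTVWY: J={C} ∪ OQTVWY={G} → {C,G} (+1)
site 2, node OT: O={C} ∪ T={G} → {C,G} (+1)
site 2, node OTW: OT={C,G} ∩ W={C} → {C} (+0)
site 2, node VY: V={A} ∪ Y={G} → {A,G} (+1)
site 2, node QVY: Q={G} ∩ VY={A,G} → {G} (+0)
site 2, node OQTVWY: OTW={C} ∪ QVY={G} → {C,G} (+1)
site 2, node JOQTVWY: J={T} ∪ OQTVWY={C,G} → {C,G,T} (+1)
per-site changes: [4, 3, 4]; total = 11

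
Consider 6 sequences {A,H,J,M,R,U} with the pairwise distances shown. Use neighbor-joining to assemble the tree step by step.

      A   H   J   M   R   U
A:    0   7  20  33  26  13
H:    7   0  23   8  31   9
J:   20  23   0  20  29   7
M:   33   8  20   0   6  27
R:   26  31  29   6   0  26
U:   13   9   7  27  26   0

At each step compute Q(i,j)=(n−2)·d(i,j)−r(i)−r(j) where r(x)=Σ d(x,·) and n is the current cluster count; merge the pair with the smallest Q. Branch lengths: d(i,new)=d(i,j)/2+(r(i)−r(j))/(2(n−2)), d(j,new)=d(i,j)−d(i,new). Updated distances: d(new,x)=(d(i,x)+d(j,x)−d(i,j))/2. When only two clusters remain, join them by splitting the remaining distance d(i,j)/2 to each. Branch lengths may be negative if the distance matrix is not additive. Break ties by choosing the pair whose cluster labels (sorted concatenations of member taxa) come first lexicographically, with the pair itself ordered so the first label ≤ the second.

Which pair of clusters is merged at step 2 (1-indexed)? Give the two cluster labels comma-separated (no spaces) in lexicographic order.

J,U

1. join M+R (d=6, Q=-188) ⇒ MR; edges |M|=0, |R|=6
  updated: d(A,MR)=53/2, d(H,MR)=33/2, d(J,MR)=43/2, d(MR,U)=47/2
2. join J+U (d=7, Q=-103) ⇒ JU; edges |J|=20/3, |U|=1/3
  updated: d(A,JU)=13, d(H,JU)=25/2, d(JU,MR)=19
3. join A+H (d=7, Q=-137/2) ⇒ AH; edges |A|=49/8, |H|=7/8
  updated: d(AH,JU)=37/4, d(AH,MR)=18
4. join AH+JU (d=37/4, Q=-185/4) ⇒ AHJU; edges |AH|=33/8, |JU|=41/8
  updated: d(AHJU,MR)=111/8
5. join AHJU+MR (d=111/8) ⇒ AHJMRU; edges |AHJU|=111/16, |MR|=111/16
final tree: (((A:49/8,H:7/8):33/8,(J:20/3,U:1/3):41/8):111/16,(M:0,R:6):111/16)
total length: 345/8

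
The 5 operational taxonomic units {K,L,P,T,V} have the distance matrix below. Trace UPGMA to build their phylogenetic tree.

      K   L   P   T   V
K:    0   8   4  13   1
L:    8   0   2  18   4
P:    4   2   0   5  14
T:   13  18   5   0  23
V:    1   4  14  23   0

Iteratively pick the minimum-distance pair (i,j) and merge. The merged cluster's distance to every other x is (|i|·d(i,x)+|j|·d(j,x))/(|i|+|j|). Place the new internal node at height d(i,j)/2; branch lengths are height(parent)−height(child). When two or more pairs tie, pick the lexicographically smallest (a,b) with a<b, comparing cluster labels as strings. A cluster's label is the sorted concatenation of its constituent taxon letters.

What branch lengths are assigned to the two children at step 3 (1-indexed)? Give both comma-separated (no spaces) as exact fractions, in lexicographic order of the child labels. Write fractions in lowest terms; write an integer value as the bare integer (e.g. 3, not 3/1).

13/4,11/4

step 1: merge (K,V) at d=1; branch lengths K→1/2, V→1/2; new cluster KV
  updated: d(KV,L)=6, d(KV,P)=9, d(KV,T)=18
step 2: merge (L,P) at d=2; branch lengths L→1, P→1; new cluster LP
  updated: d(KV,LP)=15/2, d(LP,T)=23/2
step 3: merge (KV,LP) at d=15/2; branch lengths KV→13/4, LP→11/4; new cluster KLPV
  updated: d(KLPV,T)=59/4
step 4: merge (KLPV,T) at d=59/4; branch lengths KLPV→29/8, T→59/8; new cluster KLPTV
final tree: (((K:1/2,V:1/2):13/4,(L:1,P:1):11/4):29/8,T:59/8)
total length: 20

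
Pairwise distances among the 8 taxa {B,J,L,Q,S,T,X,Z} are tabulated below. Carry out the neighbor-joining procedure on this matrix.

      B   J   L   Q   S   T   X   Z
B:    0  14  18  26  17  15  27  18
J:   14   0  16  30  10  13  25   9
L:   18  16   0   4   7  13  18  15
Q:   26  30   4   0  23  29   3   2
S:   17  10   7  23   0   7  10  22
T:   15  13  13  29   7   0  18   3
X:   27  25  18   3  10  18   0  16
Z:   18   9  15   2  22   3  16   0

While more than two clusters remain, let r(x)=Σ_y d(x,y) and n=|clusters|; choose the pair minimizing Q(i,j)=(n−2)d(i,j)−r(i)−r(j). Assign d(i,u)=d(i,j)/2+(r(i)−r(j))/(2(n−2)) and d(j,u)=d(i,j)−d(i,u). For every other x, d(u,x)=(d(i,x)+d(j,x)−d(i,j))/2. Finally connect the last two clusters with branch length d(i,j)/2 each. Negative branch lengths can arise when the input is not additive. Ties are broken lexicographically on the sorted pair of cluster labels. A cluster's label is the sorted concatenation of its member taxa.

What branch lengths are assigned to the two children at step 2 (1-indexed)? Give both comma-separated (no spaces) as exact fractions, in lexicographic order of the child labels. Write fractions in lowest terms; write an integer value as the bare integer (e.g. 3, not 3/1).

34/5,7/10

iteration 1: select Q,X (d=3, Q=-216); attach at lengths (3/2, 3/2); label the merged cluster QX
  updated: d(B,QX)=25, d(J,QX)=26, d(L,QX)=19/2, d(QX,S)=15, d(QX,T)=22, d(QX,Z)=15/2
iteration 2: select QX,Z (d=15/2, Q=-142); attach at lengths (34/5, 7/10); label the merged cluster QXZ
  updated: d(B,QXZ)=71/4, d(J,QXZ)=55/4, d(L,QXZ)=17/2, d(QXZ,S)=59/4, d(QXZ,T)=35/4
iteration 3: select B,J (d=14, Q=-185/2); attach at lengths (71/8, 41/8); label the merged cluster BJ
  updated: d(BJ,L)=10, d(BJ,QXZ)=35/4, d(BJ,S)=13/2, d(BJ,T)=7
iteration 4: select L,QXZ (d=17/2, Q=-215/4); attach at lengths (31/8, 37/8); label the merged cluster LQXZ
  updated: d(BJ,LQXZ)=41/8, d(LQXZ,S)=53/8, d(LQXZ,T)=53/8
iteration 5: select BJ,LQXZ (d=41/8, Q=-107/4); attach at lengths (21/8, 5/2); label the merged cluster BJLQXZ
  updated: d(BJLQXZ,S)=4, d(BJLQXZ,T)=17/4
iteration 6: select BJLQXZ,S (d=4, Q=-61/4); attach at lengths (5/8, 27/8); label the merged cluster BJLQSXZ
  updated: d(BJLQSXZ,T)=29/8
iteration 7: select BJLQSXZ,T (d=29/8); attach at lengths (29/16, 29/16); label the merged cluster BJLQSTXZ
final tree: ((((B:71/8,J:41/8):21/8,(L:31/8,((Q:3/2,X:3/2):34/5,Z:7/10):37/8):5/2):5/8,S:27/8):29/16,T:29/16)
total length: 183/4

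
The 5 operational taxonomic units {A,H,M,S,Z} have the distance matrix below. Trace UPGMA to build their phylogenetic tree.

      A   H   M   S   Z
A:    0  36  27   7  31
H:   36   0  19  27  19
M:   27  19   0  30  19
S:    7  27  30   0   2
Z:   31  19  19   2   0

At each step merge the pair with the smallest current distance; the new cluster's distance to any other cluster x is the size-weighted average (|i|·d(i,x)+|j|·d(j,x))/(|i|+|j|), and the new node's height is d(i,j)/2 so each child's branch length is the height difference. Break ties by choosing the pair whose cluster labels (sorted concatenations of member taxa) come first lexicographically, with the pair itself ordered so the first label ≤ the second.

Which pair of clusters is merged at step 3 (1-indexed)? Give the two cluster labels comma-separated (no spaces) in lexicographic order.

H,M

iteration 1: select S,Z (d=2); attach at lengths (1, 1); label the merged cluster SZ
  updated: d(A,SZ)=19, d(H,SZ)=23, d(M,SZ)=49/2
iteration 2: select A,SZ (d=19); attach at lengths (19/2, 17/2); label the merged cluster ASZ
  updated: d(ASZ,H)=82/3, d(ASZ,M)=76/3
iteration 3: select H,M (d=19); attach at lengths (19/2, 19/2); label the merged cluster HM
  updated: d(ASZ,HM)=79/3
iteration 4: select ASZ,HM (d=79/3); attach at lengths (11/3, 11/3); label the merged cluster AHMSZ
final tree: ((A:19/2,(S:1,Z:1):17/2):11/3,(H:19/2,M:19/2):11/3)
total length: 139/3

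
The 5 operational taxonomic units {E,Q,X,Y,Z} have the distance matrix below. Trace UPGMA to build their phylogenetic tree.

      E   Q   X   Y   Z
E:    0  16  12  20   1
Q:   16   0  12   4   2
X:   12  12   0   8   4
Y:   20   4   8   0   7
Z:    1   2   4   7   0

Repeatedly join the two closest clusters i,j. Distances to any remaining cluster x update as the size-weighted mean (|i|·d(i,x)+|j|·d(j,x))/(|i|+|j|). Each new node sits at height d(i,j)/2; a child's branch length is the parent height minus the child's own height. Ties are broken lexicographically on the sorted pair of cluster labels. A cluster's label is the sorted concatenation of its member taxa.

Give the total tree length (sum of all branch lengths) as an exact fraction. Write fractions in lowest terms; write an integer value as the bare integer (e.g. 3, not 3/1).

52/3

iteration 1: select E,Z (d=1); attach at lengths (1/2, 1/2); label the merged cluster EZ
  updated: d(EZ,Q)=9, d(EZ,X)=8, d(EZ,Y)=27/2
iteration 2: select Q,Y (d=4); attach at lengths (2, 2); label the merged cluster QY
  updated: d(EZ,QY)=45/4, d(QY,X)=10
iteration 3: select EZ,X (d=8); attach at lengths (7/2, 4); label the merged cluster EXZ
  updated: d(EXZ,QY)=65/6
iteration 4: select EXZ,QY (d=65/6); attach at lengths (17/12, 41/12); label the merged cluster EQXYZ
final tree: (((E:1/2,Z:1/2):7/2,X:4):17/12,(Q:2,Y:2):41/12)
total length: 52/3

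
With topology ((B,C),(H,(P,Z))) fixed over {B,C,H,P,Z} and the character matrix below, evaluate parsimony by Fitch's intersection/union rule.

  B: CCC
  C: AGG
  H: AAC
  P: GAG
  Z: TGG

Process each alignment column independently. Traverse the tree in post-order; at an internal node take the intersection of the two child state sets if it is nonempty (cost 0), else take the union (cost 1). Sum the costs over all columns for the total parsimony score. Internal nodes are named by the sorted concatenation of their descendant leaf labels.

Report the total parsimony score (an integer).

[col 0] BC: children B:{C}, C:{A} ∪→ {A,C}; cost 1
[col 0] PZ: children P:{G}, Z:{T} ∪→ {G,T}; cost 1
[col 0] HPZ: children H:{A}, PZ:{G,T} ∪→ {A,G,T}; cost 1
[col 0] BCHPZ: children BC:{A,C}, HPZ:{A,G,T} ∩→ {A}; cost 0
[col 1] BC: children B:{C}, C:{G} ∪→ {C,G}; cost 1
[col 1] PZ: children P:{A}, Z:{G} ∪→ {A,G}; cost 1
[col 1] HPZ: children H:{A}, PZ:{A,G} ∩→ {A}; cost 0
[col 1] BCHPZ: children BC:{C,G}, HPZ:{A} ∪→ {A,C,G}; cost 1
[col 2] BC: children B:{C}, C:{G} ∪→ {C,G}; cost 1
[col 2] PZ: children P:{G}, Z:{G} ∩→ {G}; cost 0
[col 2] HPZ: children H:{C}, PZ:{G} ∪→ {C,G}; cost 1
[col 2] BCHPZ: children BC:{C,G}, HPZ:{C,G} ∩→ {C,G}; cost 0
per-site changes: [3, 3, 2]; total = 8

8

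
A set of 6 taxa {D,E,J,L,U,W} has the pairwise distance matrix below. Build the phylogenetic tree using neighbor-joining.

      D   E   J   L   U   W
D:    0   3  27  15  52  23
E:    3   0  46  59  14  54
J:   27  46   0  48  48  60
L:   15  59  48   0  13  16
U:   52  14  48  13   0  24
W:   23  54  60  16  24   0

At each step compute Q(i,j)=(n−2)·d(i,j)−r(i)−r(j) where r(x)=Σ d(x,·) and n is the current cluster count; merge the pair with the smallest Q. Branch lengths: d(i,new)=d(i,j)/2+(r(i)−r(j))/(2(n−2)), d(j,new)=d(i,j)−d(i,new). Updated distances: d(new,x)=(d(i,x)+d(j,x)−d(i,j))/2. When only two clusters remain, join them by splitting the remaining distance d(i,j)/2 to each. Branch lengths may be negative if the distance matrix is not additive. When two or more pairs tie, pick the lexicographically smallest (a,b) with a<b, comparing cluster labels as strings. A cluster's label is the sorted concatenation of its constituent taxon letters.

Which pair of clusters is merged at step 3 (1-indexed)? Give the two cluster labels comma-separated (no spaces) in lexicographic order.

1. join D+E (d=3, Q=-284) ⇒ DE; edges |D|=-11/2, |E|=17/2
  updated: d(DE,J)=35, d(DE,L)=71/2, d(DE,U)=63/2, d(DE,W)=37
2. join DE+J (d=35, Q=-225) ⇒ DEJ; edges |DE|=53/6, |J|=157/6
  updated: d(DEJ,L)=97/4, d(DEJ,U)=89/4, d(DEJ,W)=31
3. join DEJ+U (d=89/4, Q=-369/4) ⇒ DEJU; edges |DEJ|=251/16, |U|=105/16
  updated: d(DEJU,L)=15/2, d(DEJU,W)=131/8
4. join DEJU+L (d=15/2, Q=-319/8) ⇒ DEJLU; edges |DEJU|=63/16, |L|=57/16
  updated: d(DEJLU,W)=199/16
5. join DEJLU+W (d=199/16) ⇒ DEJLUW; edges |DEJLU|=199/32, |W|=199/32
final tree: (((((D:-11/2,E:17/2):53/6,J:157/6):251/16,U:105/16):63/16,L:57/16):199/32,W:199/32)
total length: 1283/16

DEJ,U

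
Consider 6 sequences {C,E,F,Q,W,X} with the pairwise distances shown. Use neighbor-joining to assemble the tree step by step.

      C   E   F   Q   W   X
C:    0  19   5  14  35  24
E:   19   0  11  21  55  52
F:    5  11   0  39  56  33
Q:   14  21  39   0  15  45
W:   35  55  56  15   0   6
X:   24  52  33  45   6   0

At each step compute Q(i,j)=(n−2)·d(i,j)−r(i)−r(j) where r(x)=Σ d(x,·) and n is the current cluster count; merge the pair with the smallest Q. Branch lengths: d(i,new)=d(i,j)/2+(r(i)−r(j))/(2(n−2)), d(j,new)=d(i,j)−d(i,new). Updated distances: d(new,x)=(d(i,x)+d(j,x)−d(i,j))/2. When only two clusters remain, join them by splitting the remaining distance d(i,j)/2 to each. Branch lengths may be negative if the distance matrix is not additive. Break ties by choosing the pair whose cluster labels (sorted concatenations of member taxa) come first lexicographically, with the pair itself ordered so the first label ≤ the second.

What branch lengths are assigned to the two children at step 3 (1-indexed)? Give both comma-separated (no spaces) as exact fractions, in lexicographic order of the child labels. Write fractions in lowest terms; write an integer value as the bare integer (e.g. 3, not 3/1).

-23/8,77/8

iteration 1: select W,X (d=6, Q=-303); attach at lengths (31/8, 17/8); label the merged cluster WX
  updated: d(C,WX)=53/2, d(E,WX)=101/2, d(F,WX)=83/2, d(Q,WX)=27
iteration 2: select Q,WX (d=27, Q=-331/2); attach at lengths (73/12, 251/12); label the merged cluster QWX
  updated: d(C,QWX)=27/4, d(E,QWX)=89/4, d(F,QWX)=107/4
iteration 3: select C,QWX (d=27/4, Q=-73); attach at lengths (-23/8, 77/8); label the merged cluster CQWX
  updated: d(CQWX,E)=69/4, d(CQWX,F)=25/2
iteration 4: select CQWX,E (d=69/4, Q=-163/4); attach at lengths (75/8, 63/8); label the merged cluster CEQWX
  updated: d(CEQWX,F)=25/8
iteration 5: select CEQWX,F (d=25/8); attach at lengths (25/16, 25/16); label the merged cluster CEFQWX
final tree: (((C:-23/8,(Q:73/12,(W:31/8,X:17/8):251/12):77/8):75/8,E:63/8):25/16,F:25/16)
total length: 481/8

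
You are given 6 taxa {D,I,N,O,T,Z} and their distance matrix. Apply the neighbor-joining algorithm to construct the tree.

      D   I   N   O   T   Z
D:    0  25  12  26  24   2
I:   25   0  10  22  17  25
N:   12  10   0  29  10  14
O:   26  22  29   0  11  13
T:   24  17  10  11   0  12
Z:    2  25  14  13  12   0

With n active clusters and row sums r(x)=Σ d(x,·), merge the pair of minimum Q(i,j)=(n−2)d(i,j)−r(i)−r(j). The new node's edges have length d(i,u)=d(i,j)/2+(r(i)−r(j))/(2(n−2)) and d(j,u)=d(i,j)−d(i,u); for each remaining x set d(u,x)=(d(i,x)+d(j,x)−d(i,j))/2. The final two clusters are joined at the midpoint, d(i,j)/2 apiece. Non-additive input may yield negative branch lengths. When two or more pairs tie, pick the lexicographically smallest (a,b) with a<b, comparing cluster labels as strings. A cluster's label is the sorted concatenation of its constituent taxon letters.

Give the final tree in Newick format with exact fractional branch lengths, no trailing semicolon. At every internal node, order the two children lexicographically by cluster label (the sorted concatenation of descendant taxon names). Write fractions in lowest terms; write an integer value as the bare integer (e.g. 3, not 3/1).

((((D:31/8,Z:-15/8):65/8,(I:7,N:3):39/8):33/8,O:71/8):17/16,T:17/16)

1. join D+Z (d=2, Q=-147) ⇒ DZ; edges |D|=31/8, |Z|=-15/8
  updated: d(DZ,I)=24, d(DZ,N)=12, d(DZ,O)=37/2, d(DZ,T)=17
2. join I+N (d=10, Q=-104) ⇒ IN; edges |I|=7, |N|=3
  updated: d(DZ,IN)=13, d(IN,O)=41/2, d(IN,T)=17/2
3. join DZ+IN (d=13, Q=-129/2) ⇒ DINZ; edges |DZ|=65/8, |IN|=39/8
  updated: d(DINZ,O)=13, d(DINZ,T)=25/4
4. join DINZ+O (d=13, Q=-121/4) ⇒ DINOZ; edges |DINZ|=33/8, |O|=71/8
  updated: d(DINOZ,T)=17/8
5. join DINOZ+T (d=17/8) ⇒ DINOTZ; edges |DINOZ|=17/16, |T|=17/16
final tree: ((((D:31/8,Z:-15/8):65/8,(I:7,N:3):39/8):33/8,O:71/8):17/16,T:17/16)
total length: 321/8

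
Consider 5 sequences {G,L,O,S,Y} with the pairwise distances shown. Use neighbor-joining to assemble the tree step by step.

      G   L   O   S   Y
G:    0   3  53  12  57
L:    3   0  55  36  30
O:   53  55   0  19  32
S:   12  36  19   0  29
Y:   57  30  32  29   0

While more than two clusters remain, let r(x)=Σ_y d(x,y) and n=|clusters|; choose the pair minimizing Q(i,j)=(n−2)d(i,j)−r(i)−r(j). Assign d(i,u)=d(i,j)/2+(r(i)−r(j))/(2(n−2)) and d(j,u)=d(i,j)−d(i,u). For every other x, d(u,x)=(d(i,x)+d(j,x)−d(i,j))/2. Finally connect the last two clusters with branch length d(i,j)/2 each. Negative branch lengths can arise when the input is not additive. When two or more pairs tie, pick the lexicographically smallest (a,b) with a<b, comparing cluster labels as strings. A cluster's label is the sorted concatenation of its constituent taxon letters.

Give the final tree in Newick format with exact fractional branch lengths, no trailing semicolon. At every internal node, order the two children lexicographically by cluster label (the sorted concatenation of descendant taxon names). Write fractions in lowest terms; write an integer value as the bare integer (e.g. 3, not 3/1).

step 1: merge (G,L) at d=3, Q=-240; branch lengths G→5/3, L→4/3; new cluster GL
  updated: d(GL,O)=105/2, d(GL,S)=45/2, d(GL,Y)=42
step 2: merge (GL,S) at d=45/2, Q=-285/2; branch lengths GL→183/8, S→-3/8; new cluster GLS
  updated: d(GLS,O)=49/2, d(GLS,Y)=97/4
step 3: merge (GLS,O) at d=49/2, Q=-323/4; branch lengths GLS→67/8, O→129/8; new cluster GLOS
  updated: d(GLOS,Y)=127/8
step 4: merge (GLOS,Y) at d=127/8; branch lengths GLOS→127/16, Y→127/16; new cluster GLOSY
final tree: ((((G:5/3,L:4/3):183/8,S:-3/8):67/8,O:129/8):127/16,Y:127/16)
total length: 527/8

((((G:5/3,L:4/3):183/8,S:-3/8):67/8,O:129/8):127/16,Y:127/16)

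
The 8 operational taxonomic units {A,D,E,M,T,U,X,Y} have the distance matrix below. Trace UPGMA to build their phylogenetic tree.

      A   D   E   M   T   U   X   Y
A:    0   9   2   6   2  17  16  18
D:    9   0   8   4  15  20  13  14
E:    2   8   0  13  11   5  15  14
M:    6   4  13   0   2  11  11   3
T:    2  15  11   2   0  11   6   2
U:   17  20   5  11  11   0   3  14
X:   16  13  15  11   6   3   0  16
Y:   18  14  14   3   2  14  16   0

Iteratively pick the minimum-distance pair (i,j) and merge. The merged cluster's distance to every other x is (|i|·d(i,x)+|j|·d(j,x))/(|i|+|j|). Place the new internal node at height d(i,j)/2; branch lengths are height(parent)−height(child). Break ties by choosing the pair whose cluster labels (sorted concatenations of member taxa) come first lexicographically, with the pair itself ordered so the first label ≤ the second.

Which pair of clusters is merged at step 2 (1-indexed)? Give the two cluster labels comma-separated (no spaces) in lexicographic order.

iteration 1: select A,E (d=2); attach at lengths (1, 1); label the merged cluster AE
  updated: d(AE,D)=17/2, d(AE,M)=19/2, d(AE,T)=13/2, d(AE,U)=11, d(AE,X)=31/2, d(AE,Y)=16
iteration 2: select M,T (d=2); attach at lengths (1, 1); label the merged cluster MT
  updated: d(AE,MT)=8, d(D,MT)=19/2, d(MT,U)=11, d(MT,X)=17/2, d(MT,Y)=5/2
iteration 3: select MT,Y (d=5/2); attach at lengths (1/4, 5/4); label the merged cluster MTY
  updated: d(AE,MTY)=32/3, d(D,MTY)=11, d(MTY,U)=12, d(MTY,X)=11
iteration 4: select U,X (d=3); attach at lengths (3/2, 3/2); label the merged cluster UX
  updated: d(AE,UX)=53/4, d(D,UX)=33/2, d(MTY,UX)=23/2
iteration 5: select AE,D (d=17/2); attach at lengths (13/4, 17/4); label the merged cluster ADE
  updated: d(ADE,MTY)=97/9, d(ADE,UX)=43/3
iteration 6: select ADE,MTY (d=97/9); attach at lengths (41/36, 149/36); label the merged cluster ADEMTY
  updated: d(ADEMTY,UX)=155/12
iteration 7: select ADEMTY,UX (d=155/12); attach at lengths (77/72, 119/24); label the merged cluster ADEMTUXY
final tree: ((((A:1,E:1):13/4,D:17/4):41/36,((M:1,T:1):1/4,Y:5/4):149/36):77/72,(U:3/2,X:3/2):119/24)
total length: 983/36

M,T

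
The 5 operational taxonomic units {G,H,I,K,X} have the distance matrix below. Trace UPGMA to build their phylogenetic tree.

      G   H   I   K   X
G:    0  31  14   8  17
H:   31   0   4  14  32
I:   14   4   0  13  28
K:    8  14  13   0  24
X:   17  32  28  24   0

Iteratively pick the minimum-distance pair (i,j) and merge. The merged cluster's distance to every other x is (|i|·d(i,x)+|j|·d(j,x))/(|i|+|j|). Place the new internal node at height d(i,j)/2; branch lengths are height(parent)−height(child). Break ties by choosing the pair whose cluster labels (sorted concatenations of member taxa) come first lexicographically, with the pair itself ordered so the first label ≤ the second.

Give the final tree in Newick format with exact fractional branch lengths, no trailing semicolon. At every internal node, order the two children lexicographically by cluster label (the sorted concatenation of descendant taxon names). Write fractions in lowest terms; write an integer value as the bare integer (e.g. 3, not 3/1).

(((G:4,K:4):5,(H:2,I:2):7):29/8,X:101/8)

step 1: merge (H,I) at d=4; branch lengths H→2, I→2; new cluster HI
  updated: d(G,HI)=45/2, d(HI,K)=27/2, d(HI,X)=30
step 2: merge (G,K) at d=8; branch lengths G→4, K→4; new cluster GK
  updated: d(GK,HI)=18, d(GK,X)=41/2
step 3: merge (GK,HI) at d=18; branch lengths GK→5, HI→7; new cluster GHIK
  updated: d(GHIK,X)=101/4
step 4: merge (GHIK,X) at d=101/4; branch lengths GHIK→29/8, X→101/8; new cluster GHIKX
final tree: (((G:4,K:4):5,(H:2,I:2):7):29/8,X:101/8)
total length: 161/4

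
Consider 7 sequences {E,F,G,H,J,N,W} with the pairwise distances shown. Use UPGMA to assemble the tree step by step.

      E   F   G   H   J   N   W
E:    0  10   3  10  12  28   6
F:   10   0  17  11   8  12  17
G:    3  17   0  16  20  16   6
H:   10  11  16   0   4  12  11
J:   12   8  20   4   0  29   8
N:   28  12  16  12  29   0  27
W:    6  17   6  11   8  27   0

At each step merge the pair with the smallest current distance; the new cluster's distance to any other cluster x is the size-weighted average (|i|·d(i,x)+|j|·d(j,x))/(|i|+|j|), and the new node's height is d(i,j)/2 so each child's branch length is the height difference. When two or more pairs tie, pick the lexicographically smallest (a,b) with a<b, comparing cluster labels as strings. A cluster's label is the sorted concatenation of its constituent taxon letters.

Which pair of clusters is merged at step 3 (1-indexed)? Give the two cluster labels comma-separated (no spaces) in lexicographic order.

EG,W

iteration 1: select E,G (d=3); attach at lengths (3/2, 3/2); label the merged cluster EG
  updated: d(EG,F)=27/2, d(EG,H)=13, d(EG,J)=16, d(EG,N)=22, d(EG,W)=6
iteration 2: select H,J (d=4); attach at lengths (2, 2); label the merged cluster HJ
  updated: d(EG,HJ)=29/2, d(F,HJ)=19/2, d(HJ,N)=41/2, d(HJ,W)=19/2
iteration 3: select EG,W (d=6); attach at lengths (3/2, 3); label the merged cluster EGW
  updated: d(EGW,F)=44/3, d(EGW,HJ)=77/6, d(EGW,N)=71/3
iteration 4: select F,HJ (d=19/2); attach at lengths (19/4, 11/4); label the merged cluster FHJ
  updated: d(EGW,FHJ)=121/9, d(FHJ,N)=53/3
iteration 5: select EGW,FHJ (d=121/9); attach at lengths (67/18, 71/36); label the merged cluster EFGHJW
  updated: d(EFGHJW,N)=62/3
iteration 6: select EFGHJW,N (d=62/3); attach at lengths (65/18, 31/3); label the merged cluster EFGHJNW
final tree: ((((E:3/2,G:3/2):3/2,W:3):67/18,(F:19/4,(H:2,J:2):11/4):71/36):65/18,N:31/3)
total length: 1391/36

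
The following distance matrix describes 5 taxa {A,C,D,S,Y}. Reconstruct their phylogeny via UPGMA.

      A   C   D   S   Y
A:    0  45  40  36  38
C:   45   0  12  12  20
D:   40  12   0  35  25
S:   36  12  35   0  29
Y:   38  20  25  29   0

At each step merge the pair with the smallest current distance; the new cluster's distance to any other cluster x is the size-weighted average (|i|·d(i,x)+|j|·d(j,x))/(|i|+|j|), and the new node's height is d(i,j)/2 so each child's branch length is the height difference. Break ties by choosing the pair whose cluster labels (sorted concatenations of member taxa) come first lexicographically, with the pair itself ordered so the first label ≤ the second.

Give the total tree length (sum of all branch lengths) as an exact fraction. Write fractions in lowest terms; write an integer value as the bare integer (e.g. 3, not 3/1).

209/3

iteration 1: select C,D (d=12); attach at lengths (6, 6); label the merged cluster CD
  updated: d(A,CD)=85/2, d(CD,S)=47/2, d(CD,Y)=45/2
iteration 2: select CD,Y (d=45/2); attach at lengths (21/4, 45/4); label the merged cluster CDY
  updated: d(A,CDY)=41, d(CDY,S)=76/3
iteration 3: select CDY,S (d=76/3); attach at lengths (17/12, 38/3); label the merged cluster CDSY
  updated: d(A,CDSY)=159/4
iteration 4: select A,CDSY (d=159/4); attach at lengths (159/8, 173/24); label the merged cluster ACDSY
final tree: (A:159/8,(((C:6,D:6):21/4,Y:45/4):17/12,S:38/3):173/24)
total length: 209/3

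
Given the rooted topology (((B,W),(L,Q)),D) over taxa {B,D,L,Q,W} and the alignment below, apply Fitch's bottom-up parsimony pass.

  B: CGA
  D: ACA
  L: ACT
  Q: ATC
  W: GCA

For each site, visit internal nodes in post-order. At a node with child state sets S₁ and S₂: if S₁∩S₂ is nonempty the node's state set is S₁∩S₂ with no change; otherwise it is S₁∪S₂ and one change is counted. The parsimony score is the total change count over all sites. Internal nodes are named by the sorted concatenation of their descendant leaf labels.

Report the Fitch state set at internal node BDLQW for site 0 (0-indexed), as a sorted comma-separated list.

A

BW@0: {C} ∪ {G} = {C,G} (union, +1)
LQ@0: {A} ∩ {A} = {A} (intersection, +0)
BLQW@0: {C,G} ∪ {A} = {A,C,G} (union, +1)
BDLQW@0: {A,C,G} ∩ {A} = {A} (intersection, +0)
BW@1: {G} ∪ {C} = {C,G} (union, +1)
LQ@1: {C} ∪ {T} = {C,T} (union, +1)
BLQW@1: {C,G} ∩ {C,T} = {C} (intersection, +0)
BDLQW@1: {C} ∩ {C} = {C} (intersection, +0)
BW@2: {A} ∩ {A} = {A} (intersection, +0)
LQ@2: {T} ∪ {C} = {C,T} (union, +1)
BLQW@2: {A} ∪ {C,T} = {A,C,T} (union, +1)
BDLQW@2: {A,C,T} ∩ {A} = {A} (intersection, +0)
per-site changes: [2, 2, 2]; total = 6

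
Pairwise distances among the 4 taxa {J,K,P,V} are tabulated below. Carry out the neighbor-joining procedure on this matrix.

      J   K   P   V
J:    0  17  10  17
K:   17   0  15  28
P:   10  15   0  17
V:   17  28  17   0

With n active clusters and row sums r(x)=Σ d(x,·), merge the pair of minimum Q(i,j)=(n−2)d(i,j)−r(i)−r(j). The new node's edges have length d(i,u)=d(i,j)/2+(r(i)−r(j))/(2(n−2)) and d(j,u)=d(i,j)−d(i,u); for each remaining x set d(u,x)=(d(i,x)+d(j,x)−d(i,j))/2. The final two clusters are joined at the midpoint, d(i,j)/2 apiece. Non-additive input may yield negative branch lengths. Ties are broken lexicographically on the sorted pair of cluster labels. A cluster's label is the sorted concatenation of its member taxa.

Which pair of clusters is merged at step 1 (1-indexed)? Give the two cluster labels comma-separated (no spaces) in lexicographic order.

J,V

1. join J+V (d=17, Q=-72) ⇒ JV; edges |J|=4, |V|=13
  updated: d(JV,K)=14, d(JV,P)=5
2. join JV+K (d=14, Q=-34) ⇒ JKV; edges |JV|=2, |K|=12
  updated: d(JKV,P)=3
3. join JKV+P (d=3) ⇒ JKPV; edges |JKV|=3/2, |P|=3/2
final tree: (((J:4,V:13):2,K:12):3/2,P:3/2)
total length: 34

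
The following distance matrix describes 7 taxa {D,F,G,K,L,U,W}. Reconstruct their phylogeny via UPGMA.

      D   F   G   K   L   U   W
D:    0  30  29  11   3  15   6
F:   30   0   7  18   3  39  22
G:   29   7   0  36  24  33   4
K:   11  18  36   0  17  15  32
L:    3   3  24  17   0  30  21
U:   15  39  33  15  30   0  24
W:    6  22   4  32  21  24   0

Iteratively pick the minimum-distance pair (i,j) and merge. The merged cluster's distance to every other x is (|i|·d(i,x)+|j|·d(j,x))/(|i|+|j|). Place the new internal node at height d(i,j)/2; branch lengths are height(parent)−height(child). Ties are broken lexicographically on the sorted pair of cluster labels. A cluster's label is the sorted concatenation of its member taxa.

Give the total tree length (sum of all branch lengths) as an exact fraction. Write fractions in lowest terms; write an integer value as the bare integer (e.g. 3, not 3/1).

1. join D+L (d=3) ⇒ DL; edges |D|=3/2, |L|=3/2
  updated: d(DL,F)=33/2, d(DL,G)=53/2, d(DL,K)=14, d(DL,U)=45/2, d(DL,W)=27/2
2. join G+W (d=4) ⇒ GW; edges |G|=2, |W|=2
  updated: d(DL,GW)=20, d(F,GW)=29/2, d(GW,K)=34, d(GW,U)=57/2
3. join DL+K (d=14) ⇒ DKL; edges |DL|=11/2, |K|=7
  updated: d(DKL,F)=17, d(DKL,GW)=74/3, d(DKL,U)=20
4. join F+GW (d=29/2) ⇒ FGW; edges |F|=29/4, |GW|=21/4
  updated: d(DKL,FGW)=199/9, d(FGW,U)=32
5. join DKL+U (d=20) ⇒ DKLU; edges |DKL|=3, |U|=10
  updated: d(DKLU,FGW)=295/12
6. join DKLU+FGW (d=295/12) ⇒ DFGKLUW; edges |DKLU|=55/24, |FGW|=121/24
final tree: ((((D:3/2,L:3/2):11/2,K:7):3,U:10):55/24,(F:29/4,(G:2,W:2):21/4):121/24)
total length: 157/3

157/3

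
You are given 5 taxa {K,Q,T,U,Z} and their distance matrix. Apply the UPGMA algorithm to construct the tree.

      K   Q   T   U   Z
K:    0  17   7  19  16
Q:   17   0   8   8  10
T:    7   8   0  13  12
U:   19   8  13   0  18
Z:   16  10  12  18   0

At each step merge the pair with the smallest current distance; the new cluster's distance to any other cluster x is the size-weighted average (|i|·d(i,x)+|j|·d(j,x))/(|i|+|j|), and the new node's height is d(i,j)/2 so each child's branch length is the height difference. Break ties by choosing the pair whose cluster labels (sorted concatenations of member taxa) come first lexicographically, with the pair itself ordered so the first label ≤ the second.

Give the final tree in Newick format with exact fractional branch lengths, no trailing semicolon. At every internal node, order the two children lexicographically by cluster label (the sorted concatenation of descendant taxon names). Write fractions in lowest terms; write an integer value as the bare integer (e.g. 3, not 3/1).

(((K:7/2,T:7/2):7/2,Z:7):1/12,(Q:4,U:4):37/12)

1. join K+T (d=7) ⇒ KT; edges |K|=7/2, |T|=7/2
  updated: d(KT,Q)=25/2, d(KT,U)=16, d(KT,Z)=14
2. join Q+U (d=8) ⇒ QU; edges |Q|=4, |U|=4
  updated: d(KT,QU)=57/4, d(QU,Z)=14
3. join KT+Z (d=14) ⇒ KTZ; edges |KT|=7/2, |Z|=7
  updated: d(KTZ,QU)=85/6
4. join KTZ+QU (d=85/6) ⇒ KQTUZ; edges |KTZ|=1/12, |QU|=37/12
final tree: (((K:7/2,T:7/2):7/2,Z:7):1/12,(Q:4,U:4):37/12)
total length: 86/3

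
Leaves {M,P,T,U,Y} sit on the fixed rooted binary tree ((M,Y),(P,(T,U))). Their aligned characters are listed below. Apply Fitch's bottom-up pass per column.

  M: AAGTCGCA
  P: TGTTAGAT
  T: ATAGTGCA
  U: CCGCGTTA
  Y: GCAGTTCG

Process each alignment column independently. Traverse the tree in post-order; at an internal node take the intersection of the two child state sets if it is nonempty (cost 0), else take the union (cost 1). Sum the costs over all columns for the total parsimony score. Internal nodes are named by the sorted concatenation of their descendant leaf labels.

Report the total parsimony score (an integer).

21

site 0, node MY: M={A} ∪ Y={G} → {A,G} (+1)
site 0, node TU: T={A} ∪ U={C} → {A,C} (+1)
site 0, node PTU: P={T} ∪ TU={A,C} → {A,C,T} (+1)
site 0, node MPTUY: MY={A,G} ∩ PTU={A,C,T} → {A} (+0)
site 1, node MY: M={A} ∪ Y={C} → {A,C} (+1)
site 1, node TU: T={T} ∪ U={C} → {C,T} (+1)
site 1, node PTU: P={G} ∪ TU={C,T} → {C,G,T} (+1)
site 1, node MPTUY: MY={A,C} ∩ PTU={C,G,T} → {C} (+0)
site 2, node MY: M={G} ∪ Y={A} → {A,G} (+1)
site 2, node TU: T={A} ∪ U={G} → {A,G} (+1)
site 2, node PTU: P={T} ∪ TU={A,G} → {A,G,T} (+1)
site 2, node MPTUY: MY={A,G} ∩ PTU={A,G,T} → {A,G} (+0)
site 3, node MY: M={T} ∪ Y={G} → {G,T} (+1)
site 3, node TU: T={G} ∪ U={C} → {C,G} (+1)
site 3, node PTU: P={T} ∪ TU={C,G} → {C,G,T} (+1)
site 3, node MPTUY: MY={G,T} ∩ PTU={C,G,T} → {G,T} (+0)
site 4, node MY: M={C} ∪ Y={T} → {C,T} (+1)
site 4, node TU: T={T} ∪ U={G} → {G,T} (+1)
site 4, node PTU: P={A} ∪ TU={G,T} → {A,G,T} (+1)
site 4, node MPTUY: MY={C,T} ∩ PTU={A,G,T} → {T} (+0)
site 5, node MY: M={G} ∪ Y={T} → {G,T} (+1)
site 5, node TU: T={G} ∪ U={T} → {G,T} (+1)
site 5, node PTU: P={G} ∩ TU={G,T} → {G} (+0)
site 5, node MPTUY: MY={G,T} ∩ PTU={G} → {G} (+0)
site 6, node MY: M={C} ∩ Y={C} → {C} (+0)
site 6, node TU: T={C} ∪ U={T} → {C,T} (+1)
site 6, node PTU: P={A} ∪ TU={C,T} → {A,C,T} (+1)
site 6, node MPTUY: MY={C} ∩ PTU={A,C,T} → {C} (+0)
site 7, node MY: M={A} ∪ Y={G} → {A,G} (+1)
site 7, node TU: T={A} ∩ U={A} → {A} (+0)
site 7, node PTU: P={T} ∪ TU={A} → {A,T} (+1)
site 7, node MPTUY: MY={A,G} ∩ PTU={A,T} → {A} (+0)
per-site changes: [3, 3, 3, 3, 3, 2, 2, 2]; total = 21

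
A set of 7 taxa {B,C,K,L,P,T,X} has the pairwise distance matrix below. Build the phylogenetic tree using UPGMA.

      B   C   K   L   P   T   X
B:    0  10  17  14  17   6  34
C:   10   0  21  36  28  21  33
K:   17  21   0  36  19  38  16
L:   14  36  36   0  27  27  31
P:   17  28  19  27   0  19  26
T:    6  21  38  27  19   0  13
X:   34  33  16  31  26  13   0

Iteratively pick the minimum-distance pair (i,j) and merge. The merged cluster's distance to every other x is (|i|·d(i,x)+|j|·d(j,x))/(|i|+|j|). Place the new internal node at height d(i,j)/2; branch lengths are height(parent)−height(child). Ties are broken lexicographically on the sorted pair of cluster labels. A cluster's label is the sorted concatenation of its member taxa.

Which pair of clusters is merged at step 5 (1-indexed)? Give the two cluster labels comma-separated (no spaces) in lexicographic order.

BCPT,KX

iteration 1: select B,T (d=6); attach at lengths (3, 3); label the merged cluster BT
  updated: d(BT,C)=31/2, d(BT,K)=55/2, d(BT,L)=41/2, d(BT,P)=18, d(BT,X)=47/2
iteration 2: select BT,C (d=31/2); attach at lengths (19/4, 31/4); label the merged cluster BCT
  updated: d(BCT,K)=76/3, d(BCT,L)=77/3, d(BCT,P)=64/3, d(BCT,X)=80/3
iteration 3: select K,X (d=16); attach at lengths (8, 8); label the merged cluster KX
  updated: d(BCT,KX)=26, d(KX,L)=67/2, d(KX,P)=45/2
iteration 4: select BCT,P (d=64/3); attach at lengths (35/12, 32/3); label the merged cluster BCPT
  updated: d(BCPT,KX)=201/8, d(BCPT,L)=26
iteration 5: select BCPT,KX (d=201/8); attach at lengths (91/48, 73/16); label the merged cluster BCKPTX
  updated: d(BCKPTX,L)=57/2
iteration 6: select BCKPTX,L (d=57/2); attach at lengths (27/16, 57/4); label the merged cluster BCKLPTX
final tree: (((((B:3,T:3):19/4,C:31/4):35/12,P:32/3):91/48,(K:8,X:8):73/16):27/16,L:57/4)
total length: 3383/48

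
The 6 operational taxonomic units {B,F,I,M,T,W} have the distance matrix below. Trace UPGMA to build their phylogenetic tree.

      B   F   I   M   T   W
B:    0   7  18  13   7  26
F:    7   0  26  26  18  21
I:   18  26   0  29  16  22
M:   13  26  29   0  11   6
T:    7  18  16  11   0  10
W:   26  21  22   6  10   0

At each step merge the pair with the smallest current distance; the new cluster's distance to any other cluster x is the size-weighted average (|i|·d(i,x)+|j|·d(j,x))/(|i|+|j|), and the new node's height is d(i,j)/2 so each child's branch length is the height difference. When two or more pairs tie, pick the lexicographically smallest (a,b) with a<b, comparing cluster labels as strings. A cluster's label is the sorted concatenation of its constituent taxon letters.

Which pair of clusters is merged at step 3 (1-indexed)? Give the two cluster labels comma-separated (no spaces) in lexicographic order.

1. join M+W (d=6) ⇒ MW; edges |M|=3, |W|=3
  updated: d(B,MW)=39/2, d(F,MW)=47/2, d(I,MW)=51/2, d(MW,T)=21/2
2. join B+F (d=7) ⇒ BF; edges |B|=7/2, |F|=7/2
  updated: d(BF,I)=22, d(BF,MW)=43/2, d(BF,T)=25/2
3. join MW+T (d=21/2) ⇒ MTW; edges |MW|=9/4, |T|=21/4
  updated: d(BF,MTW)=37/2, d(I,MTW)=67/3
4. join BF+MTW (d=37/2) ⇒ BFMTW; edges |BF|=23/4, |MTW|=4
  updated: d(BFMTW,I)=111/5
5. join BFMTW+I (d=111/5) ⇒ BFIMTW; edges |BFMTW|=37/20, |I|=111/10
final tree: (((B:7/2,F:7/2):23/4,((M:3,W:3):9/4,T:21/4):4):37/20,I:111/10)
total length: 216/5

MW,T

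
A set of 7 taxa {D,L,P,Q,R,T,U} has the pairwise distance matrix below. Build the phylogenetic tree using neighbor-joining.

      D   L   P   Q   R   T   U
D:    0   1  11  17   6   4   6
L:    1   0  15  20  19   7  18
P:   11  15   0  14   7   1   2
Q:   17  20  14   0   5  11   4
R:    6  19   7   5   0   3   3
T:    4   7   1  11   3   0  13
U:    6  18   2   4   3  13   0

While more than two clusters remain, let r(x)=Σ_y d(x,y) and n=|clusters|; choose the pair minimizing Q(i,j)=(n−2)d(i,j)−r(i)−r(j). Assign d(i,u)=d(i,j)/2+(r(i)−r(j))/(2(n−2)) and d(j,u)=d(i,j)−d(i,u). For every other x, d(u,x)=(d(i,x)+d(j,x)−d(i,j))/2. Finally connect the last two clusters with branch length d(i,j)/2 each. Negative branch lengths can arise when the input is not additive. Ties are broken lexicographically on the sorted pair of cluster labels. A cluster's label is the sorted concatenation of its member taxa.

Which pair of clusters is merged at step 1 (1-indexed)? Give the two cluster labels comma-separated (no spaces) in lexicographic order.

step 1: merge (D,L) at d=1, Q=-120; branch lengths D→-3, L→4; new cluster DL
  updated: d(DL,P)=25/2, d(DL,Q)=18, d(DL,R)=12, d(DL,T)=5, d(DL,U)=23/2
step 2: merge (DL,T) at d=5, Q=-72; branch lengths DL→23/4, T→-3/4; new cluster DLT
  updated: d(DLT,P)=17/4, d(DLT,Q)=12, d(DLT,R)=5, d(DLT,U)=39/4
step 3: merge (DLT,P) at d=17/4, Q=-91/2; branch lengths DLT→11/4, P→3/2; new cluster DLPT
  updated: d(DLPT,Q)=87/8, d(DLPT,R)=31/8, d(DLPT,U)=15/4
step 4: merge (DLPT,R) at d=31/8, Q=-181/8; branch lengths DLPT→115/32, R→9/32; new cluster DLPRT
  updated: d(DLPRT,Q)=6, d(DLPRT,U)=23/16
step 5: merge (DLPRT,Q) at d=6, Q=-183/16; branch lengths DLPRT→55/32, Q→137/32; new cluster DLPQRT
  updated: d(DLPQRT,U)=-9/32
step 6: merge (DLPQRT,U) at d=-9/32; branch lengths DLPQRT→-9/64, U→-9/64; new cluster DLPQRTU
final tree: ((((((D:-3,L:4):23/4,T:-3/4):11/4,P:3/2):115/32,R:9/32):55/32,Q:137/32):-9/64,U:-9/64)
total length: 635/32

D,L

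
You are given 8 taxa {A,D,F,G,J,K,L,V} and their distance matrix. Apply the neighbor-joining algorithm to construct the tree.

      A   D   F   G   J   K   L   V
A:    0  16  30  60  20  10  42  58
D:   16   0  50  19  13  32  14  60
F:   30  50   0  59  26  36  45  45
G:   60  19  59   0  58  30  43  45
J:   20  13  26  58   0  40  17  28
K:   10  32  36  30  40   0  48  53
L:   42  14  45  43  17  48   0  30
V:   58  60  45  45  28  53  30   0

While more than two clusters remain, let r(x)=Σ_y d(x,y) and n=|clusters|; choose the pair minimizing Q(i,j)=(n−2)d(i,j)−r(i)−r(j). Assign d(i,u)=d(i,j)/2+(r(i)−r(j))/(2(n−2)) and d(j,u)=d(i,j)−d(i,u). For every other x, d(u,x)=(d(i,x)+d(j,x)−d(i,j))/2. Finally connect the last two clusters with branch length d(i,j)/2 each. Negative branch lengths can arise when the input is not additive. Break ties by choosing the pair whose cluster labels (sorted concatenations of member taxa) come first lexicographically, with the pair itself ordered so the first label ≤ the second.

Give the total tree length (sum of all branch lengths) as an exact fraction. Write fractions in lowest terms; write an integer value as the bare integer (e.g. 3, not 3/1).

1875/16

iteration 1: select A,K (d=10, Q=-425); attach at lengths (47/12, 73/12); label the merged cluster AK
  updated: d(AK,D)=19, d(AK,F)=28, d(AK,G)=40, d(AK,J)=25, d(AK,L)=40, d(AK,V)=101/2
iteration 2: select D,G (d=19, Q=-344); attach at lengths (3/5, 92/5); label the merged cluster DG
  updated: d(AK,DG)=20, d(DG,F)=45, d(DG,J)=26, d(DG,L)=19, d(DG,V)=43
iteration 3: select AK,F (d=28, Q=-481/2); attach at lengths (173/16, 275/16); label the merged cluster AFK
  updated: d(AFK,DG)=37/2, d(AFK,J)=23/2, d(AFK,L)=57/2, d(AFK,V)=135/4
iteration 4: select DG,L (d=19, Q=-144); attach at lengths (23/2, 15/2); label the merged cluster DGL
  updated: d(AFK,DGL)=14, d(DGL,J)=12, d(DGL,V)=27
iteration 5: select AFK,J (d=23/2, Q=-351/4); attach at lengths (123/16, 61/16); label the merged cluster AFJK
  updated: d(AFJK,DGL)=29/4, d(AFJK,V)=201/8
iteration 6: select AFJK,DGL (d=29/4, Q=-475/8); attach at lengths (43/16, 73/16); label the merged cluster ADFGJKL
  updated: d(ADFGJKL,V)=359/16
iteration 7: select ADFGJKL,V (d=359/16); attach at lengths (359/32, 359/32); label the merged cluster ADFGJKLV
final tree: (((((A:47/12,K:73/12):173/16,F:275/16):123/16,J:61/16):43/16,((D:3/5,G:92/5):23/2,L:15/2):73/16):359/32,V:359/32)
total length: 1875/16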